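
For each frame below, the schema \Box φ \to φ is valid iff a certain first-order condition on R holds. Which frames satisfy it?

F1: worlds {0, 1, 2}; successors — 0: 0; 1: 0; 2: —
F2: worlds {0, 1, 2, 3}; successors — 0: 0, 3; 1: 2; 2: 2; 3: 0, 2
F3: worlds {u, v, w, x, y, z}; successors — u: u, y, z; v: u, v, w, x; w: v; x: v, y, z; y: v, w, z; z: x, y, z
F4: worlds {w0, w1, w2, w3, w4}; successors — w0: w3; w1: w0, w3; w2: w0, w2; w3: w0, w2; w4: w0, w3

none

Frame correspondent (Sahlqvist): \forall x Rxx — i.e. reflexivity.
F1: fails — world 1 does not see itself.
F2: fails — world 1 does not see itself.
F3: fails — world w does not see itself.
F4: fails — world w0 does not see itself.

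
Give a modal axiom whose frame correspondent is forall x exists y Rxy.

This is seriality; the standard corresponding axiom is D: □r → ◇r.
Suppose □r→◇r is valid. At any x set V(r)=W. Then □r at x, so ◇r at x, so x has a successor.

□r → ◇r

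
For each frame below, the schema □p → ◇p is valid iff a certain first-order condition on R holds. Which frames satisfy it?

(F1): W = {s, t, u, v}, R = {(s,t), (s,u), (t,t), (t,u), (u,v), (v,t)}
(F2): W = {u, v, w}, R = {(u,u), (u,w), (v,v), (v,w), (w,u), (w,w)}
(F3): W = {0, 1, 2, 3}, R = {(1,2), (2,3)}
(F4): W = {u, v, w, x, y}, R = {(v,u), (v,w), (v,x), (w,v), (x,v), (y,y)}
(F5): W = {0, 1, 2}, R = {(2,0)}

Frame correspondent (Sahlqvist): ∀x ∃y Rxy — i.e. seriality.
(F1): ✓.
(F2): ✓.
(F3): fails — world 0 has no successor.
(F4): fails — world u has no successor.
(F5): fails — world 0 has no successor.
Valid on: (F1), (F2).

(F1), (F2)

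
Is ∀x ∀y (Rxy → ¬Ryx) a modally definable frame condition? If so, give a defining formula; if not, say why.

Any modally definable frame class is closed under surjective bounded morphisms.
The 4-cycle (worlds w0,w1,w2,w3 with w0→w1→w2→w3→w0) is asymmetric. Mapping every world to a single reflexive point • is a surjective bounded morphism, and the reflexive point is not asymmetric (R•• but asymmetry requires ¬R••).
Hence asymmetry is not modally definable.

Not modally definable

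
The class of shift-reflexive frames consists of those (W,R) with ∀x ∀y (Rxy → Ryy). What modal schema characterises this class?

□(□p → p)

The condition is shift-reflexivity. The T□ schema □(□p → p) defines it.
Suppose □(□p→p) is valid. Take Rxy and set V(p)={w : Ryw}. Then at y, □p holds; since □(□p→p) at x, □p→p at y, so p at y, i.e. Ryy.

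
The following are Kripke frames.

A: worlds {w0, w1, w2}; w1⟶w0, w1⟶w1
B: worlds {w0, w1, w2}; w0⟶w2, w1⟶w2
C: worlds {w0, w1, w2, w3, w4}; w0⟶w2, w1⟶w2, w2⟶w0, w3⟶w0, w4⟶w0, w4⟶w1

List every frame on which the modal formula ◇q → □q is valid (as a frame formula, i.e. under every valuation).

Frame correspondent (Sahlqvist): ∀x ∀y ∀z (Rxy ∧ Rxz → y = z) — i.e. partial functionality.
A: fails — w1 sees both w0 and w1.
B: ✓.
C: fails — w4 sees both w0 and w1.

B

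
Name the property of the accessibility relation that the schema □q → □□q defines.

Suppose □q→□□q is valid. Take Rxy, Ryz and set V(q)={w : Rxw}. Then □q at x, so □□q at x, so □q at y, so q at z, i.e. Rxz.
Conversely, any frame satisfying ∀x ∀y ∀z (Rxy ∧ Ryz → Rxz) validates the schema.
Frame condition: ∀x ∀y ∀z (Rxy ∧ Ryz → Rxz).

Transitivity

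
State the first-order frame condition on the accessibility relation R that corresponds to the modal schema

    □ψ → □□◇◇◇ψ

This is a Sahlqvist (Geach-type) schema ◇^0□^1ψ → □^2◇^3ψ.
Minimal-valuation argument: fix x; take any y with xR^0y and any z with xR^2z. Set V(ψ) to the set of worlds R-reachable from y in exactly 1 step. Then □^1ψ holds at y, so the antecedent holds at x; validity forces ◇^3ψ at z, giving a w with zR^3w and yR^1w.
First-order correspondent: ∀x ∀z (xR²z → ∃w (xRw ∧ zR³w)).

∀x ∀z (xR²z → ∃w (xRw ∧ zR³w))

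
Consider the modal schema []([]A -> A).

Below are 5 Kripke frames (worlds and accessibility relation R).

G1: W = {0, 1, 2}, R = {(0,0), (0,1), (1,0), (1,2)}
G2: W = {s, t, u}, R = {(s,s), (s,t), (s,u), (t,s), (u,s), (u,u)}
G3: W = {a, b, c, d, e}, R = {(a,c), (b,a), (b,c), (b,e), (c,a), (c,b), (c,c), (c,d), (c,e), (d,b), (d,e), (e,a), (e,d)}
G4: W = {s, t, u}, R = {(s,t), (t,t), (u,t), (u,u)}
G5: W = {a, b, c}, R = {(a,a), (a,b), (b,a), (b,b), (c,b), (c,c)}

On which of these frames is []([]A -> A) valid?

The schema corresponds to shift-reflexivity: forall x forall y (Rxy -> Ryy).
G1: fails — R01 but not R11.
G2: fails — Rst but not Rtt.
G3: fails — Rcd but not Rdd.
G4: satisfies the condition.
G5: satisfies the condition.

G4, G5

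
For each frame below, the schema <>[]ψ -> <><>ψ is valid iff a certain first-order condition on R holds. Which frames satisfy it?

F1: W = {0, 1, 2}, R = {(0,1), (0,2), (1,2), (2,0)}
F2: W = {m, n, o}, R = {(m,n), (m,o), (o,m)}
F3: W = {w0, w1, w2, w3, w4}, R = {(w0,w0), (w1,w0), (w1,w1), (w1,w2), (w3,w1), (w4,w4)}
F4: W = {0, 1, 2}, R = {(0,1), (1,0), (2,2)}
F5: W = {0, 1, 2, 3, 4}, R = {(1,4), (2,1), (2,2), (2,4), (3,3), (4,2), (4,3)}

F1, F4, F5

This is the axiom for a generalized confluence (Geach) condition; its first-order frame correspondent is forall x forall y (xRy -> exists w (yRw & x R^2 w)).
F1: condition met.
F2: fails — mRn but no w with nRw and mR²w.
F3: fails — w1Rw2 but no w with w2Rw and w1R²w.
F4: condition met.
F5: condition met.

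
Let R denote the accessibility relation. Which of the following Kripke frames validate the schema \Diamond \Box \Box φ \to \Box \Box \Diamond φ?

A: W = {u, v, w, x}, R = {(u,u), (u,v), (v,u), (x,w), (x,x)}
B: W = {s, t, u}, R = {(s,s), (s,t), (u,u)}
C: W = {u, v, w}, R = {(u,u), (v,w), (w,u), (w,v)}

Frame correspondent (Sahlqvist): \forall x \forall y \forall z ((xRy \wedge x R^2 z) \to \exists w (y R^2 w \wedge zRw)) — i.e. a generalized confluence (Geach) condition.
A: fails — xRw, xR²w but no t with wR²t and wRt.
B: fails — sRs, sR²t but no w with sR²w and tRw.
C: ✓.

C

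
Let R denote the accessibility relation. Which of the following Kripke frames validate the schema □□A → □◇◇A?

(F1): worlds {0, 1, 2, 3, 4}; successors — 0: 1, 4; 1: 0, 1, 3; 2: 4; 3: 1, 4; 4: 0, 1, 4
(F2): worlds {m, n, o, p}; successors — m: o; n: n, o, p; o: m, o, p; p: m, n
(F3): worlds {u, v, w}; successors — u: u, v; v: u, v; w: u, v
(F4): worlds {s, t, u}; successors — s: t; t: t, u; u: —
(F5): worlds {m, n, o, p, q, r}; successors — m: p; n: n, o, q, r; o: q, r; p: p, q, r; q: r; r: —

(F1), (F2), (F3)

This is the axiom for a generalized confluence (Geach) condition; its first-order frame correspondent is ∀x ∀z (xRz → ∃w (xR²w ∧ zR²w)).
(F1): condition met.
(F2): condition met.
(F3): condition met.
(F4): fails — tRu but no w with tR²w and uR²w.
(F5): fails — nRq but no w with nR²w and qR²w.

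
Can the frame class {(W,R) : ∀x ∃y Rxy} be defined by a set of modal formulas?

Definable; □q → ◇q defines it

The condition is seriality. A defining modal formula is □q → ◇q.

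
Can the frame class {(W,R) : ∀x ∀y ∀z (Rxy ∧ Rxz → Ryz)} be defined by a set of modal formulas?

Yes — defined by ◇r → □◇r

Yes: it is the Euclidean property, defined by the 5 schema ◇r → □◇r.
Suppose ◇r→□◇r is valid. Take Rxy, Rxz and set V(r)={y}. Then ◇r at x, so □◇r at x, so ◇r at z, so some w with Rzw has r; w=y, i.e. Rzy. By symmetry of the argument, Ryz.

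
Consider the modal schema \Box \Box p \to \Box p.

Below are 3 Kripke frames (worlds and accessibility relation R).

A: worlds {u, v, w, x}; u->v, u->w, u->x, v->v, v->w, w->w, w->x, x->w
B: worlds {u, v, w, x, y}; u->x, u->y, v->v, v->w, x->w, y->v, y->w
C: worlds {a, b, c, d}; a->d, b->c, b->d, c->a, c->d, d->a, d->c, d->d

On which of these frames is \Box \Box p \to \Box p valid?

A, C

Frame correspondent (Sahlqvist): \forall x \forall y (Rxy \to \exists z (Rxz \wedge Rzy)) — i.e. density.
A: holds.
B: fails — Rxw but no z with Rxz and Rzw.
C: holds.
Valid on: A, C.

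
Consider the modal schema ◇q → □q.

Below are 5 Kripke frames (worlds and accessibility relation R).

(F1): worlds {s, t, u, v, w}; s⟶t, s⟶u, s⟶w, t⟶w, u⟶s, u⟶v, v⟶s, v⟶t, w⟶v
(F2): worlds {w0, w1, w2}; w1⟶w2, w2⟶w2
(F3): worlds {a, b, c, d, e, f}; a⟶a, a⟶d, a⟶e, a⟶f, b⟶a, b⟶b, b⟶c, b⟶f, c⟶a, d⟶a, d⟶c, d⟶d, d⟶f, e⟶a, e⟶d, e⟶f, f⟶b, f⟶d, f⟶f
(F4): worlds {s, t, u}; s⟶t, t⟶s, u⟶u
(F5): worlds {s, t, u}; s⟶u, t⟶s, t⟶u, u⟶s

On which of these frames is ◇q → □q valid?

(F2), (F4)

This is the axiom for partial functionality; its first-order frame correspondent is ∀x ∀y ∀z (Rxy ∧ Rxz → y = z).
(F1): fails — s sees both t and u.
(F2): satisfies the condition.
(F3): fails — a sees both a and d.
(F4): satisfies the condition.
(F5): fails — t sees both s and u.
Valid on: (F2), (F4).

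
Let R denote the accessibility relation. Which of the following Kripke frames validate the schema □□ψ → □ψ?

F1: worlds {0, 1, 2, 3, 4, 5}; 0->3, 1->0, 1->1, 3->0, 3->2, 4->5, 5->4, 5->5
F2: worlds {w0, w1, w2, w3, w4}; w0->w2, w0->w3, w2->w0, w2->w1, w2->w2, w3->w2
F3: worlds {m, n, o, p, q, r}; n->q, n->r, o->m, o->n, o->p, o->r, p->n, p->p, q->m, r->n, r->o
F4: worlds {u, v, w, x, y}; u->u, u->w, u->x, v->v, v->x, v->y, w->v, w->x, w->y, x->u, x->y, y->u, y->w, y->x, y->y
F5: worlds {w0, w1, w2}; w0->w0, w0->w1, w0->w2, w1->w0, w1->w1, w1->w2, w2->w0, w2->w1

F4, F5

The schema corresponds to density: ∀x ∀y (Rxy → ∃z (Rxz ∧ Rzy)).
F1: fails — R32 but no z with R3z and Rz2.
F2: fails — Rw0w3 but no z with Rw0z and Rzw3.
F3: fails — Rnr but no z with Rnz and Rzr.
F4: satisfies the condition.
F5: satisfies the condition.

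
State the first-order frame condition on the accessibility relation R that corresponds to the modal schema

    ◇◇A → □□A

This is a Sahlqvist (Geach-type) schema ◇^2□^0A → □^2◇^0A.
Minimal-valuation argument: fix x; take any y with xR^2y and any z with xR^2z. Set V(A) to the set of worlds R-reachable from y in exactly 0 steps. Then □^0A holds at y, so the antecedent holds at x; validity forces ◇^0A at z, giving a w with zR^0w and yR^0w.
First-order correspondent: ∀x ∀y ∀z ((xR²y ∧ xR²z) → ∃w (y = w ∧ z = w)).

∀x ∀y ∀z ((xR²y ∧ xR²z) → ∃w (y = w ∧ z = w))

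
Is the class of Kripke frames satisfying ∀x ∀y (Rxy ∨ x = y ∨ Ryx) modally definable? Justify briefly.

Modal frame validity is preserved under disjoint unions.
Take 3 disjoint single-world reflexive frames: each is trivially connected, but their disjoint union has 3 worlds with no edge between distinct components, so it is not connected.
Hence connectedness of R is not modally definable.

Not definable by any modal formula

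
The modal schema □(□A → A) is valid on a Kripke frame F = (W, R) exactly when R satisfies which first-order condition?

Suppose □(□A→A) is valid. Take Rxy and set V(A)={w : Ryw}. Then at y, □A holds; since □(□A→A) at x, □A→A at y, so A at y, i.e. Ryy.

shift-reflexivity: ∀x ∀y (Rxy → Ryy)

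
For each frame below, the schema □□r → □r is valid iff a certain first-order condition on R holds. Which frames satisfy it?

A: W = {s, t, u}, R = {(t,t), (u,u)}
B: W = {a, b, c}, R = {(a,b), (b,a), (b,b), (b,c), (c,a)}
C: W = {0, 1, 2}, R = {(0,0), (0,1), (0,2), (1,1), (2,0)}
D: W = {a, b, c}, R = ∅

A, C, D

This is the axiom for density; its first-order frame correspondent is ∀x ∀y (Rxy → ∃z (Rxz ∧ Rzy)).
A: condition met.
B: fails — Rca but no z with Rcz and Rza.
C: condition met.
D: condition met.
Valid on: A, C, D.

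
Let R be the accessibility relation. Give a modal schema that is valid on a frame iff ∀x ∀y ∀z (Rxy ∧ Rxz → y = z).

◇q → □q

This is partial functionality; the standard corresponding axiom is CD: ◇q → □q.
Suppose ◇q→□q is valid. Take Rxy, Rxz and set V(q)={y}. Then ◇q at x, so □q at x, so q at z, i.e. z=y.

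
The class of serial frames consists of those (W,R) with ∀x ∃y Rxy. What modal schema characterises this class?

A defining formula is □p → ◇p (the D axiom).
Suppose □p→◇p is valid. At any x set V(p)=W. Then □p at x, so ◇p at x, so x has a successor.

□p → ◇p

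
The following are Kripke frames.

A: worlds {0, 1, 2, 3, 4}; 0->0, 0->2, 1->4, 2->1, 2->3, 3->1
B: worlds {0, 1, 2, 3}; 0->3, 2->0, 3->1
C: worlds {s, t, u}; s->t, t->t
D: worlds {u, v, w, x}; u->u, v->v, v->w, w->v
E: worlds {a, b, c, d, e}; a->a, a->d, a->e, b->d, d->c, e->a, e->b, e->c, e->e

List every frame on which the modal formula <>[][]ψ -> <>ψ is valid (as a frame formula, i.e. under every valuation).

C, D

The schema corresponds to a generalized confluence (Geach) condition: forall x forall y (xRy -> exists w (y R^2 w & xRw)).
A: fails — 0R2 but no w with 2R²w and 0Rw.
B: fails — 0R3 but no w with 3R²w and 0Rw.
C: condition met.
D: condition met.
E: fails — aRd but no w with dR²w and aRw.
Valid on: C, D.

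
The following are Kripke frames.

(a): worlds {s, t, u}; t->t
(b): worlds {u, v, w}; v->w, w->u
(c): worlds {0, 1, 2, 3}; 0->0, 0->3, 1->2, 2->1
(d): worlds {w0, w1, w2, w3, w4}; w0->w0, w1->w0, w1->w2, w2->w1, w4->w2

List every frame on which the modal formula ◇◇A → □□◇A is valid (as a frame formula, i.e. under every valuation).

(a)

This is the axiom for a generalized confluence (Geach) condition; its first-order frame correspondent is ∀x ∀y ∀z ((xR²y ∧ xR²z) → ∃w (y = w ∧ zRw)).
(a): condition met.
(b): fails — vR²u, vR²u but no t with u=t and uRt.
(c): fails — 0R²0, 0R²3 but no w with 0=w and 3Rw.
(d): fails — w1R²w1, w1R²w0 but no w with w1=w and w0Rw.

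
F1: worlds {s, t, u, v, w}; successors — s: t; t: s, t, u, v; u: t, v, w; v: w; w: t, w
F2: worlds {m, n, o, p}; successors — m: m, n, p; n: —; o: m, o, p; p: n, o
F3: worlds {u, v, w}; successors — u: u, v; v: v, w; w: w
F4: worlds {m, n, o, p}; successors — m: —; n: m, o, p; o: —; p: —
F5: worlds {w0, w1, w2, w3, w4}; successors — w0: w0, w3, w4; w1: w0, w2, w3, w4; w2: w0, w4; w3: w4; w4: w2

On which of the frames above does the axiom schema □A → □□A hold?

The schema corresponds to transitivity: ∀x ∀y ∀z (Rxy ∧ Ryz → Rxz).
F1: fails — Rwt and Rtv but not Rwv.
F2: fails — Rom and Rmn but not Ron.
F3: fails — Ruv and Rvw but not Ruw.
F4: condition met.
F5: fails — Rw0w4 and Rw4w2 but not Rw0w2.

F4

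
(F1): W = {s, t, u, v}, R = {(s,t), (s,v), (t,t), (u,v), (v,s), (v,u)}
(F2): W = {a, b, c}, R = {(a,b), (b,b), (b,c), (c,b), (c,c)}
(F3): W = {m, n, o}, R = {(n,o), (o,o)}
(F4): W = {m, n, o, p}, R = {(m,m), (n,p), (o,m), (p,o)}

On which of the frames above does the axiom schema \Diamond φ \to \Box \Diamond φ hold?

(F2), (F3)

Frame correspondent (Sahlqvist): \forall x \forall y \forall z (Rxy \wedge Rxz \to Ryz) — i.e. the Euclidean property.
(F1): fails — Rsv and Rsv but not Rvv.
(F2): ✓.
(F3): ✓.
(F4): fails — Rnp and Rnp but not Rpp.
Valid on: (F2), (F3).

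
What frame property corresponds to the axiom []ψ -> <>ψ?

Suppose □ψ→◇ψ is valid. At any x set V(ψ)=W. Then □ψ at x, so ◇ψ at x, so x has a successor.
The converse is a direct semantic check.
Frame condition: forall x exists y Rxy.

seriality: forall x exists y Rxy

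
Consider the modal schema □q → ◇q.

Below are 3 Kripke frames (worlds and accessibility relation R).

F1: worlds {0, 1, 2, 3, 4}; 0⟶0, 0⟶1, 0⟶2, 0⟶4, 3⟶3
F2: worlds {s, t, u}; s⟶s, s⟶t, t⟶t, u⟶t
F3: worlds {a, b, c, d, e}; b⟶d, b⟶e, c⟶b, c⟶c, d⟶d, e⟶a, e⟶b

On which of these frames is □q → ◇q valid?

The schema corresponds to seriality: ∀x ∃y Rxy.
F1: fails — world 1 has no successor.
F2: condition met.
F3: fails — world a has no successor.

F2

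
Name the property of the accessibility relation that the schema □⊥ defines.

□⊥ is valid iff no world has any successor (otherwise □⊥ fails at any world with one).

emptiness of R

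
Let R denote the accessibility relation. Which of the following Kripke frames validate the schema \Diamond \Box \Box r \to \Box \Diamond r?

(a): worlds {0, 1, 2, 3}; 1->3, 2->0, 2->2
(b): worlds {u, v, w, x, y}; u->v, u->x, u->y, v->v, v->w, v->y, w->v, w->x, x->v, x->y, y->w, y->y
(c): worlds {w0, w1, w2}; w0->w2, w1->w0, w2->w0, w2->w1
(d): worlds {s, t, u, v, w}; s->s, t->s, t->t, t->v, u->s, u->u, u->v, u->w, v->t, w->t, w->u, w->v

(b)

Frame correspondent (Sahlqvist): \forall x \forall y \forall z ((xRy \wedge xRz) \to \exists w (y R^2 w \wedge zRw)) — i.e. a generalized confluence (Geach) condition.
(a): fails — 1R3, 1R3 but no w with 3R²w and 3Rw.
(b): ✓.
(c): fails — w1Rw0, w1Rw0 but no w with w0R²w and w0Rw.
(d): fails — tRs, tRv but no w* with sR²w* and vRw*.
Valid on: (b).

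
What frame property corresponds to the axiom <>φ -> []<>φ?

Suppose ◇φ→□◇φ is valid. Take Rxy, Rxz and set V(φ)={y}. Then ◇φ at x, so □◇φ at x, so ◇φ at z, so some w with Rzw has φ; w=y, i.e. Rzy. By symmetry of the argument, Ryz.
Conversely, on a frame with the Euclidean property the schema holds at every world under every valuation.
So the correspondent is the Euclidean property.

The Euclidean property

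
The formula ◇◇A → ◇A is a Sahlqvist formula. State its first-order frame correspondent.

This is frame-equivalent to □A → □□A (substitute ¬A for A and contrapose).
Suppose □A→□□A is valid. Take Rxy, Ryz and set V(A)={w : Rxw}. Then □A at x, so □□A at x, so □A at y, so A at z, i.e. Rxz.
Conversely, on a frame with transitivity the schema holds at every world under every valuation.
So the correspondent is transitivity.

transitivity: ∀x ∀y ∀z (Rxy ∧ Ryz → Rxz)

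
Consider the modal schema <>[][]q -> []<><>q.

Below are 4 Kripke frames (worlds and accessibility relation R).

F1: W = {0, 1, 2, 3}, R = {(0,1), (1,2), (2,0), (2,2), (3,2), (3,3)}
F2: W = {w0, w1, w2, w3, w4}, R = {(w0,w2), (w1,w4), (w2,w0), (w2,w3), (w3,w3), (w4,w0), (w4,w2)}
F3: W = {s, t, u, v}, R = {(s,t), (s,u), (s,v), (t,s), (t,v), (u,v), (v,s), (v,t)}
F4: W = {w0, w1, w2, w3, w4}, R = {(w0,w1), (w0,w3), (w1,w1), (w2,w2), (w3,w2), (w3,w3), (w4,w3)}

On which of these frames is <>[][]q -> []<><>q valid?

F1, F2, F3

The schema corresponds to a generalized confluence (Geach) condition: forall x forall y forall z ((xRy & xRz) -> exists w (y R^2 w & z R^2 w)).
F1: satisfies the condition.
F2: satisfies the condition.
F3: satisfies the condition.
F4: fails — w0Rw1, w0Rw3 but no w with w1R²w and w3R²w.
Valid on: F1, F2, F3.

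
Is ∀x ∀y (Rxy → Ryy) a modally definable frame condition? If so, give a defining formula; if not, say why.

The condition is shift-reflexivity. A defining modal formula is □(□p → p).
Suppose □(□p→p) is valid. Take Rxy and set V(p)={w : Ryw}. Then at y, □p holds; since □(□p→p) at x, □p→p at y, so p at y, i.e. Ryy.

Definable; □(□p → p) defines it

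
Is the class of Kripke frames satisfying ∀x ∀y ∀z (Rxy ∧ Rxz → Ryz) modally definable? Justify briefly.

Yes, by ◇q → □◇q

This is a Sahlqvist condition; the 5 axiom ◇q → □◇q defines it.
Suppose ◇q→□◇q is valid. Take Rxy, Rxz and set V(q)={y}. Then ◇q at x, so □◇q at x, so ◇q at z, so some w with Rzw has q; w=y, i.e. Rzy. By symmetry of the argument, Ryz.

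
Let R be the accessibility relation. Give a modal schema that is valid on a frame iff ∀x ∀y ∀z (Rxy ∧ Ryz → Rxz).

□ψ → □□ψ

A defining formula is □ψ → □□ψ (the 4 axiom).
Suppose □ψ→□□ψ is valid. Take Rxy, Ryz and set V(ψ)={w : Rxw}. Then □ψ at x, so □□ψ at x, so □ψ at y, so ψ at z, i.e. Rxz.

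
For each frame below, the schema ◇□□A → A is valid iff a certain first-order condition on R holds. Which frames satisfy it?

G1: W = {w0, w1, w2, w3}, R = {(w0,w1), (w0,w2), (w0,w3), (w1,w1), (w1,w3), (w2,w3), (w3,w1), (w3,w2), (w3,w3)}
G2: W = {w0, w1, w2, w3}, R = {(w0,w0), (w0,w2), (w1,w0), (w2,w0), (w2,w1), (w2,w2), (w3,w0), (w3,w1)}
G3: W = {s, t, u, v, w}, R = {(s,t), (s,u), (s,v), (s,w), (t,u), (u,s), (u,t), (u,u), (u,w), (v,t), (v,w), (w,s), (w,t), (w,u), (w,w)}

none

This is the axiom for a generalized confluence (Geach) condition; its first-order frame correspondent is ∀x ∀y (xRy → ∃w (yR²w ∧ x = w)).
G1: fails — w0Rw1 but no w with w1R²w and w0=w.
G2: fails — w3Rw0 but no w with w0R²w and w3=w.
G3: fails — vRt but no w* with tR²w* and v=w*.
Valid on no frame.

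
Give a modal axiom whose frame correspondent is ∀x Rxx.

□s → s

The condition is reflexivity. The T schema □s → s defines it.
Suppose □s→s is valid. At any x set V(s)={w : Rxw}. Then □s holds at x, so s holds at x, i.e. Rxx.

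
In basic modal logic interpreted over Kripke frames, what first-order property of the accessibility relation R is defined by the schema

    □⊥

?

This schema is the Ver axiom.
Its frame correspondent is emptiness of R — ∀x ∀y ¬Rxy.

emptiness of R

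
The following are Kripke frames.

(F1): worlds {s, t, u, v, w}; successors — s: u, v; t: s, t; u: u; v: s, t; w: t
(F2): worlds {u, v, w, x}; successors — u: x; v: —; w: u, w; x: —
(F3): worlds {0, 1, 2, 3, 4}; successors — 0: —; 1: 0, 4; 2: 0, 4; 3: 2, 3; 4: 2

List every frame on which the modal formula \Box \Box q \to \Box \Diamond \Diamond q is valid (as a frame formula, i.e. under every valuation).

(F1)

Frame correspondent (Sahlqvist): \forall x \forall z (xRz \to \exists w (x R^2 w \wedge z R^2 w)) — i.e. a generalized confluence (Geach) condition.
(F1): satisfies the condition.
(F2): fails — uRx but no t with uR²t and xR²t.
(F3): fails — 1R0 but no w with 1R²w and 0R²w.
Valid on: (F1).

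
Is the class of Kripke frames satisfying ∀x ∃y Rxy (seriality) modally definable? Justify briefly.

Yes: it is seriality, defined by the D schema □q → ◇q.
Suppose □q→◇q is valid. At any x set V(q)=W. Then □q at x, so ◇q at x, so x has a successor.

Definable; □q → ◇q defines it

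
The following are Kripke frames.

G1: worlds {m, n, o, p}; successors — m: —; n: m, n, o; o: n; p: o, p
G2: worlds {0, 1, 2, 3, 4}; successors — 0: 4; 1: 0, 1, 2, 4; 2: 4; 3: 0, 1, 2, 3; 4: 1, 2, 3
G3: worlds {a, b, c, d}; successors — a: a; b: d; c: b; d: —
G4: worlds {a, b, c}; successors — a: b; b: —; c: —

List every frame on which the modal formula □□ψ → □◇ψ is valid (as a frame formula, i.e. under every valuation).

Frame correspondent (Sahlqvist): ∀x ∀z (xRz → ∃w (xR²w ∧ zRw)) — i.e. a generalized confluence (Geach) condition.
G1: fails — nRm but no w with nR²w and mRw.
G2: satisfies the condition.
G3: fails — bRd but no w with bR²w and dRw.
G4: fails — aRb but no w with aR²w and bRw.

G2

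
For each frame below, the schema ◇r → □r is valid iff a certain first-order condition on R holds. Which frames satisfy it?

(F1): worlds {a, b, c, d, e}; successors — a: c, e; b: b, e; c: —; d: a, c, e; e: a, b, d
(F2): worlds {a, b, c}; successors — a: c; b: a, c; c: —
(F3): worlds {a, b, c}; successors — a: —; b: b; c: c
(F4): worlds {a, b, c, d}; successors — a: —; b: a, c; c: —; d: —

Frame correspondent (Sahlqvist): ∀x ∀y ∀z (Rxy ∧ Rxz → y = z) — i.e. partial functionality.
(F1): fails — a sees both c and e.
(F2): fails — b sees both a and c.
(F3): satisfies the condition.
(F4): fails — b sees both a and c.
Valid on: (F3).

(F3)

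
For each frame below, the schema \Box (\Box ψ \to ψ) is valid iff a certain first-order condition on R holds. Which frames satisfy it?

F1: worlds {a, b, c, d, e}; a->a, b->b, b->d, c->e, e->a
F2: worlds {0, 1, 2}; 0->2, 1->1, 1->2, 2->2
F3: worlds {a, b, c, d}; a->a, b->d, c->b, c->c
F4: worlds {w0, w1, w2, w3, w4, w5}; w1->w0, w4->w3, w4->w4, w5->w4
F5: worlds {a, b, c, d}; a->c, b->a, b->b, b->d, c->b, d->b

F2

This is the axiom for shift-reflexivity; its first-order frame correspondent is \forall x \forall y (Rxy \to Ryy).
F1: fails — Rce but not Ree.
F2: holds.
F3: fails — Rcb but not Rbb.
F4: fails — Rw1w0 but not Rw0w0.
F5: fails — Rba but not Raa.
Valid on: F2.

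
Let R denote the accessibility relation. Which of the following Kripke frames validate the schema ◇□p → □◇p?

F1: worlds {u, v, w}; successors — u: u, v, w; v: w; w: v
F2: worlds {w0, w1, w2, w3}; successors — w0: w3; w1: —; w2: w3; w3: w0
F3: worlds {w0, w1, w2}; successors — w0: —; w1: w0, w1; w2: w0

F2

The schema corresponds to convergence: ∀x ∀y ∀z (Rxy ∧ Rxz → ∃w (Ryw ∧ Rzw)).
F1: fails — Ruv and Ruw but v and w have no common successor.
F2: holds.
F3: fails — Rw1w1 and Rw1w0 but w1 and w0 have no common successor.
Valid on: F2.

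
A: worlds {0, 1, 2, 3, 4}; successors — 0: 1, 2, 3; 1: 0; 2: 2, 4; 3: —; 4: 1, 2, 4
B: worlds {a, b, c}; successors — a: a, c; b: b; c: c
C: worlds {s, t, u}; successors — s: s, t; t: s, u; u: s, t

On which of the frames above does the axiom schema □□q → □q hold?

B

Frame correspondent (Sahlqvist): ∀x ∀y (Rxy → ∃z (Rxz ∧ Rzy)) — i.e. density.
A: fails — R10 but no z with R1z and Rz0.
B: satisfies the condition.
C: fails — Rtu but no z with Rtz and Rzu.
Valid on: B.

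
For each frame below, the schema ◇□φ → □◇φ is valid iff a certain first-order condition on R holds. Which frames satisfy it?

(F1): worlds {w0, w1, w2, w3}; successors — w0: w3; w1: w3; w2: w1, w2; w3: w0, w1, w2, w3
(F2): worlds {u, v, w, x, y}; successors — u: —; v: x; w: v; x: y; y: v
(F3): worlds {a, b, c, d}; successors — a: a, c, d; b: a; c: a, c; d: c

The schema corresponds to convergence: ∀x ∀y ∀z (Rxy ∧ Rxz → ∃w (Ryw ∧ Rzw)).
(F1): fails — Rw2w2 and Rw2w1 but w2 and w1 have no common successor.
(F2): holds.
(F3): holds.

(F2), (F3)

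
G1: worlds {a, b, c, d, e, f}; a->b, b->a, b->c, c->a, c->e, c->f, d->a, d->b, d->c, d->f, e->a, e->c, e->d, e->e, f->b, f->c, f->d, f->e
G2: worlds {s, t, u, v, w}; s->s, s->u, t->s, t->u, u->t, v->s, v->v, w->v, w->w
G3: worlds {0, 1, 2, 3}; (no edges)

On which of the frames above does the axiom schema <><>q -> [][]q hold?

The schema corresponds to a generalized confluence (Geach) condition: forall x forall y forall z ((x R^2 y & x R^2 z) -> exists w (y = w & z = w)).
G1: fails — aR²a, aR²c but a ≠ c.
G2: fails — sR²s, sR²t but s ≠ t.
G3: condition met.

G3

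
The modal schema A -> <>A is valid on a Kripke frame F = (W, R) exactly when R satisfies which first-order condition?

This is frame-equivalent to □A → A (substitute ¬A for A and contrapose).
Suppose □A→A is valid. At any x set V(A)={w : Rxw}. Then □A holds at x, so A holds at x, i.e. Rxx.
Conversely, any frame satisfying forall x Rxx validates the schema.
So the correspondent is reflexivity.

reflexivity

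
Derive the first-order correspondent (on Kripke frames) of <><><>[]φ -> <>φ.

This is a Sahlqvist (Geach-type) schema ◇^3□^1φ → □^0◇^1φ.
Minimal-valuation argument: fix x; take any y with xR^3y and any z with xR^0z. Set V(φ) to the set of worlds R-reachable from y in exactly 1 step. Then □^1φ holds at y, so the antecedent holds at x; validity forces ◇^1φ at z, giving a w with zR^1w and yR^1w.
First-order correspondent: forall x forall y (x R^3 y -> exists w (yRw & xRw)).

forall x forall y (x R^3 y -> exists w (yRw & xRw))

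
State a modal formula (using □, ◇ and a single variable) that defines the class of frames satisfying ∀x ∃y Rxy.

□q → ◇q

A defining formula is □q → ◇q (the D axiom).
Suppose □q→◇q is valid. At any x set V(q)=W. Then □q at x, so ◇q at x, so x has a successor.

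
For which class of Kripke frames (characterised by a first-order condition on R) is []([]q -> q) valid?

Shift-reflexivity

This is the T□ axiom.
Its frame correspondent is shift-reflexivity — forall x forall y (Rxy -> Ryy).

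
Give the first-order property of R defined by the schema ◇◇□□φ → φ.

This is a Sahlqvist (Geach-type) schema ◇^2□^2φ → □^0◇^0φ.
First-order correspondent: ∀x ∀y (xR²y → ∃w (yR²w ∧ x = w)).

∀x ∀y (xR²y → ∃w (yR²w ∧ x = w))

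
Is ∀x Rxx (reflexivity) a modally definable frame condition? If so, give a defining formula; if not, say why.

The condition is reflexivity. A defining modal formula is □r → r.
Suppose □r→r is valid. At any x set V(r)={w : Rxw}. Then □r holds at x, so r holds at x, i.e. Rxx.

Yes, by □r → r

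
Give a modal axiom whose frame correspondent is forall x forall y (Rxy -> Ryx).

The condition is symmetry. The B schema p → □◇p defines it.
Suppose p→□◇p is valid. Take Rxy and set V(p)={x}. Then p at x, so □◇p at x, so ◇p at y, so some z with Ryz has p; z=x, i.e. Ryx.

p → □◇p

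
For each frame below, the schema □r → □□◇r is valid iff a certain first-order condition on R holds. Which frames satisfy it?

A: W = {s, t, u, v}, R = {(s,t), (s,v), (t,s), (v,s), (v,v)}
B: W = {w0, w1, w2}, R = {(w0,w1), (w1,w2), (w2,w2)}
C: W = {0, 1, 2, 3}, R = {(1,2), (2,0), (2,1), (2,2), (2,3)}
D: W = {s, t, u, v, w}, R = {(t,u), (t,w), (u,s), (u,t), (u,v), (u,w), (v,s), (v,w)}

Frame correspondent (Sahlqvist): ∀x ∀z (xR²z → ∃w (xRw ∧ zRw)) — i.e. a generalized confluence (Geach) condition.
A: ✓.
B: fails — w0R²w2 but no w with w0Rw and w2Rw.
C: fails — 1R²0 but no w with 1Rw and 0Rw.
D: fails — tR²s but no w* with tRw* and sRw*.
Valid on: A.

A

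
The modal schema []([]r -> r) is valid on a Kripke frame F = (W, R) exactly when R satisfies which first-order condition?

shift-reflexivity

Suppose □(□r→r) is valid. Take Rxy and set V(r)={w : Ryw}. Then at y, □r holds; since □(□r→r) at x, □r→r at y, so r at y, i.e. Ryy.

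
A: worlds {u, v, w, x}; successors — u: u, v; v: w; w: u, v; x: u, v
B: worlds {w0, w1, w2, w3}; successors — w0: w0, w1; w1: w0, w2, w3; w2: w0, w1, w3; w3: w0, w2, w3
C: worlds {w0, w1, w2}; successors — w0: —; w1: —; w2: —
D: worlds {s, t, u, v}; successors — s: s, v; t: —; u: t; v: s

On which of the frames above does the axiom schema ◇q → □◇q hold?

Frame correspondent (Sahlqvist): ∀x ∀y ∀z (Rxy ∧ Rxz → Ryz) — i.e. the Euclidean property.
A: fails — Ruv and Ruv but not Rvv.
B: fails — Rw0w1 and Rw0w1 but not Rw1w1.
C: satisfies the condition.
D: fails — Rsv and Rsv but not Rvv.
Valid on: C.

C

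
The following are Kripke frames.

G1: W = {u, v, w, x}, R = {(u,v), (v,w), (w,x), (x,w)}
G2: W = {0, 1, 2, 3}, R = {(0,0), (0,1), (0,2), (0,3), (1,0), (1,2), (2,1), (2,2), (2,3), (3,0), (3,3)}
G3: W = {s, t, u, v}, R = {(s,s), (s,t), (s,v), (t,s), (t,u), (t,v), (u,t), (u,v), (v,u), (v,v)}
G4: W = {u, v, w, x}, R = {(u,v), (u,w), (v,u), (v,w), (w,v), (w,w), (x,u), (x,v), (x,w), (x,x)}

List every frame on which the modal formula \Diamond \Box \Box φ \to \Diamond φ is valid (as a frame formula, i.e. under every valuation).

G2, G3, G4

The schema corresponds to a generalized confluence (Geach) condition: \forall x \forall y (xRy \to \exists w (y R^2 w \wedge xRw)).
G1: fails — uRv but no t with vR²t and uRt.
G2: satisfies the condition.
G3: satisfies the condition.
G4: satisfies the condition.
Valid on: G2, G3, G4.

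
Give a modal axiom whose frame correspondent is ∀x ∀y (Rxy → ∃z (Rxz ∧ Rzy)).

This is density; the standard corresponding axiom is C4: □□p → □p.
Suppose □□p→□p is valid. Take Rxy and set V(p)={w : xR²w}. Then □□p at x, so □p at x, so p at y, i.e. ∃z(Rxz∧Rzy).

□□p → □p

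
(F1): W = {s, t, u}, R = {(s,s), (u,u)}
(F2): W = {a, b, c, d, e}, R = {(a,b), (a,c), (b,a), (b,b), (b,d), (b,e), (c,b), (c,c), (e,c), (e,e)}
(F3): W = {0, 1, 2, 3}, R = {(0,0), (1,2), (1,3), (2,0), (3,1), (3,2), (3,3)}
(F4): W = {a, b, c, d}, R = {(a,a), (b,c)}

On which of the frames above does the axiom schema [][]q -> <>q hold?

(F3)

The schema corresponds to a generalized confluence (Geach) condition: forall x exists w (x R^2 w & xRw).
(F1): fails — at t but no w with tR²w and tRw.
(F2): fails — at d but no w with dR²w and dRw.
(F3): condition met.
(F4): fails — at b but no w with bR²w and bRw.
Valid on: (F3).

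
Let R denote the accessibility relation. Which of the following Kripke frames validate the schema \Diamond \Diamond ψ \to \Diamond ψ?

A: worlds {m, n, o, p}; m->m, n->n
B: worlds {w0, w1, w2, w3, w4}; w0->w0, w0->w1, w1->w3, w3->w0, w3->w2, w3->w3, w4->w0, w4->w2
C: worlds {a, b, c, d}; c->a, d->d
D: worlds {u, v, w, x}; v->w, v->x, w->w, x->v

A, C

The schema corresponds to transitivity: \forall x \forall y \forall z (Rxy \wedge Ryz \to Rxz).
A: ✓.
B: fails — Rw1w3 and Rw3w2 but not Rw1w2.
C: ✓.
D: fails — Rvx and Rxv but not Rvv.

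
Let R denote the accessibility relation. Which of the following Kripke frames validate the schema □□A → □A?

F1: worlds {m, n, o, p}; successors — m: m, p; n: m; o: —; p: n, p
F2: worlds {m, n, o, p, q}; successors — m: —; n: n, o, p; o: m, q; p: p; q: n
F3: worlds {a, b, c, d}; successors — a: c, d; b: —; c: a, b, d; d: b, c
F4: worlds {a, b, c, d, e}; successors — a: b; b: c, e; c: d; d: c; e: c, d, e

Frame correspondent (Sahlqvist): ∀x ∀y (Rxy → ∃z (Rxz ∧ Rzy)) — i.e. density.
F1: satisfies the condition.
F2: fails — Rom but no z with Roz and Rzm.
F3: fails — Rdc but no z with Rdz and Rzc.
F4: fails — Rcd but no z with Rcz and Rzd.
Valid on: F1.

F1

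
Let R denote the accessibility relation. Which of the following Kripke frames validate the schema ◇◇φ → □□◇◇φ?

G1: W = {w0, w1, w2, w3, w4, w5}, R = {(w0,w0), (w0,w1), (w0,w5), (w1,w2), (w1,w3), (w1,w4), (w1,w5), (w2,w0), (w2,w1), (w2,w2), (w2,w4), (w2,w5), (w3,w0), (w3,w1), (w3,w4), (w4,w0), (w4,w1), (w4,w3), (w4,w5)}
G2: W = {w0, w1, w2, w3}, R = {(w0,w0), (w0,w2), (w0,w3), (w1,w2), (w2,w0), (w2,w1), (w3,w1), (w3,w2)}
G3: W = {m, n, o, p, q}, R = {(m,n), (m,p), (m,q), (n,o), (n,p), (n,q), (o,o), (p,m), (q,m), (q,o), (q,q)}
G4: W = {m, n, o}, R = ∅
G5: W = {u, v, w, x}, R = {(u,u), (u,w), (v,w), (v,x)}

The schema corresponds to a generalized confluence (Geach) condition: ∀x ∀y ∀z ((xR²y ∧ xR²z) → ∃w (y = w ∧ zR²w)).
G1: fails — w0R²w0, w0R²w5 but no w with w0=w and w5R²w.
G2: fails — w0R²w1, w0R²w2 but no w with w1=w and w2R²w.
G3: fails — mR²m, mR²o but no w with m=w and oR²w.
G4: satisfies the condition.
G5: fails — uR²u, uR²w but no t with u=t and wR²t.

G4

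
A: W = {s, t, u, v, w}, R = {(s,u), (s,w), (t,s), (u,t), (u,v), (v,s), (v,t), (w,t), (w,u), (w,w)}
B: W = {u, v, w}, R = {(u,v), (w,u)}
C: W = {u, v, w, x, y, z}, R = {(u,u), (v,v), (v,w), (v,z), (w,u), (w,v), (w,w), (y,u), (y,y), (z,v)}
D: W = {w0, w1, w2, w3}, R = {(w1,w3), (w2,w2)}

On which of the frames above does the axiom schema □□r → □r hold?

Frame correspondent (Sahlqvist): ∀x ∀y (Rxy → ∃z (Rxz ∧ Rzy)) — i.e. density.
A: fails — Ruv but no z with Ruz and Rzv.
B: fails — Ruv but no z with Ruz and Rzv.
C: holds.
D: fails — Rw1w3 but no z with Rw1z and Rzw3.

C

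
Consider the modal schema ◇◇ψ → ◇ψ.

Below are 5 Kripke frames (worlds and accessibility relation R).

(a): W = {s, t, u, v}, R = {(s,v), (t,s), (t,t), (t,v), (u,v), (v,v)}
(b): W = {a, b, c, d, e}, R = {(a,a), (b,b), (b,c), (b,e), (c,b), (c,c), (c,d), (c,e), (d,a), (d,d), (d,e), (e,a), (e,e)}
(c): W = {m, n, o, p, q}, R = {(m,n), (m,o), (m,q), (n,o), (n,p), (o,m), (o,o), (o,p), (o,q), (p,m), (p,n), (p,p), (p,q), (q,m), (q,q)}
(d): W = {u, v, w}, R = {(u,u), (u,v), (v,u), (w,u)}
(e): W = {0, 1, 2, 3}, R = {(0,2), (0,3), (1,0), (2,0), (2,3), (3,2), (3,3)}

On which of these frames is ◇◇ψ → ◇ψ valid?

(a)

Frame correspondent (Sahlqvist): ∀x ∀y ∀z (Rxy ∧ Ryz → Rxz) — i.e. transitivity.
(a): condition met.
(b): fails — Rbc and Rcd but not Rbd.
(c): fails — Rom and Rmn but not Ron.
(d): fails — Rvu and Ruv but not Rvv.
(e): fails — R10 and R02 but not R12.
Valid on: (a).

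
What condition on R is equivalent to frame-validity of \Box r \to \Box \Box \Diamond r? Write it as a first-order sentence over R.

This is a Sahlqvist (Geach-type) schema ◇^0□^1r → □^2◇^1r.
First-order correspondent: \forall x \forall z (x R^2 z \to \exists w (xRw \wedge zRw)).

\forall x \forall z (x R^2 z \to \exists w (xRw \wedge zRw))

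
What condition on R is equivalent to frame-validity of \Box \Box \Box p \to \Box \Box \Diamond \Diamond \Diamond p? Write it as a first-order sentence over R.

This is a Sahlqvist (Geach-type) schema ◇^0□^3p → □^2◇^3p.
Minimal-valuation argument: fix x; take any y with xR^0y and any z with xR^2z. Set V(p) to the set of worlds R-reachable from y in exactly 3 steps. Then □^3p holds at y, so the antecedent holds at x; validity forces ◇^3p at z, giving a w with zR^3w and yR^3w.
First-order correspondent: \forall x \forall z (x R^2 z \to \exists w (x R^3 w \wedge z R^3 w)).

\forall x \forall z (x R^2 z \to \exists w (x R^3 w \wedge z R^3 w))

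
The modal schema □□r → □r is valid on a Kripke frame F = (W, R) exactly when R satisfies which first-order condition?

Suppose □□r→□r is valid. Take Rxy and set V(r)={w : xR²w}. Then □□r at x, so □r at x, so r at y, i.e. ∃z(Rxz∧Rzy).

density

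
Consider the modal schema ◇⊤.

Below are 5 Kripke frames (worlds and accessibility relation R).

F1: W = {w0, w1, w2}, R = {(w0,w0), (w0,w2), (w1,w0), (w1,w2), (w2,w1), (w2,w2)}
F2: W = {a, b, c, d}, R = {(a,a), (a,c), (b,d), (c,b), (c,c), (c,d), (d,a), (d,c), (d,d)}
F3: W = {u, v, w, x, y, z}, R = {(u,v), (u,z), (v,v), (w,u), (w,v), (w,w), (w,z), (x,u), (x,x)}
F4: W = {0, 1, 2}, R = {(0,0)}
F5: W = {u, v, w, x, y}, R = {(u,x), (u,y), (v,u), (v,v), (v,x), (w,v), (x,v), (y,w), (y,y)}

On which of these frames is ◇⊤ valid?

F1, F2, F5

The schema corresponds to seriality: ∀x ∃y Rxy.
F1: satisfies the condition.
F2: satisfies the condition.
F3: fails — world y has no successor.
F4: fails — world 1 has no successor.
F5: satisfies the condition.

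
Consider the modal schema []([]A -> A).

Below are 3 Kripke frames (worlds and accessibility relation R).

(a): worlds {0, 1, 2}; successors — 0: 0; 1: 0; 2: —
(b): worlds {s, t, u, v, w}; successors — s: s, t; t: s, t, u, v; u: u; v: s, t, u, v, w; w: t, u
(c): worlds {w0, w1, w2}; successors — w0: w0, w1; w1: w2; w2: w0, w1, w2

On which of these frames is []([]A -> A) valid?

(a)

Frame correspondent (Sahlqvist): forall x forall y (Rxy -> Ryy) — i.e. shift-reflexivity.
(a): satisfies the condition.
(b): fails — Rvw but not Rww.
(c): fails — Rw0w1 but not Rw1w1.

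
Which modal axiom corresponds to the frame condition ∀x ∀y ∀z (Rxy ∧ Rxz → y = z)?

◇r → □r

This is partial functionality; the standard corresponding axiom is CD: ◇r → □r.
Suppose ◇r→□r is valid. Take Rxy, Rxz and set V(r)={y}. Then ◇r at x, so □r at x, so r at z, i.e. z=y.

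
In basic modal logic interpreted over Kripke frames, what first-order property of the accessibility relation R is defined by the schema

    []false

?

Emptiness of R

This schema is the Ver axiom.
Its frame correspondent is emptiness of R — forall x forall y ~Rxy.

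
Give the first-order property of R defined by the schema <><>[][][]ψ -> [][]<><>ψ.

forall x forall y forall z ((x R^2 y & x R^2 z) -> exists w (y R^3 w & z R^2 w))

This is a Sahlqvist (Geach-type) schema ◇^2□^3ψ → □^2◇^2ψ.
First-order correspondent: forall x forall y forall z ((x R^2 y & x R^2 z) -> exists w (y R^3 w & z R^2 w)).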